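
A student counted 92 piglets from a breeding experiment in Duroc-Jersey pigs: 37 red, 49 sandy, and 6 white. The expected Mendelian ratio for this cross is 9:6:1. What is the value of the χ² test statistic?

The 9:6:1 ratio has 16 parts, so with N = 92 the expected counts are:
  red: 92 × 9/16 = 51.75
  sandy: 92 × 6/16 = 34.5
  white: 92 × 1/16 = 5.75
χ² = Σ (O − E)² / E
  red: (37 − 51.75)² / 51.75 = 4.2041
  sandy: (49 − 34.5)² / 34.5 = 6.0942
  white: (6 − 5.75)² / 5.75 = 0.0109
χ² = 4.2041 + 6.0942 + 0.0109 = 10.3092 ≈ 10.309

10.309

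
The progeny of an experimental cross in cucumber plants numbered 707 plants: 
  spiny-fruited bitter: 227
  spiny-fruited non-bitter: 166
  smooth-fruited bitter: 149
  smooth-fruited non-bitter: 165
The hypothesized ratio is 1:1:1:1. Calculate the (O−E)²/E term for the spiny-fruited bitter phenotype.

14.286

Expected counts for N = 707 under a 1:1:1:1 ratio (total parts = 4):
  spiny-fruited bitter: 707 × 1/4 = 176.75
  spiny-fruited non-bitter: 707 × 1/4 = 176.75
  smooth-fruited bitter: 707 × 1/4 = 176.75
  smooth-fruited non-bitter: 707 × 1/4 = 176.75
Contribution of spiny-fruited bitter: (227 − 176.75)² / 176.75 = 14.2861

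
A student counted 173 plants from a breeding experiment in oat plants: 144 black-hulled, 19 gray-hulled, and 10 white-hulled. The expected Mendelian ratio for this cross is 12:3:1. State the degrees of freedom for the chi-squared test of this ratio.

A goodness-of-fit test with 3 phenotype classes has df = 3 − 1 = 2.

2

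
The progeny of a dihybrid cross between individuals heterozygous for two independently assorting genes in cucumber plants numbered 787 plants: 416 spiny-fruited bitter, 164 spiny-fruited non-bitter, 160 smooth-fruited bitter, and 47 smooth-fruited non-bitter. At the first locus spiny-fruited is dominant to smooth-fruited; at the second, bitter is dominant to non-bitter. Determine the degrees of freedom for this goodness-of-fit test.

A dihybrid F₂ with independent assortment and complete dominance at both loci gives a 9:3:3:1 phenotypic ratio.
A goodness-of-fit test with 4 phenotype classes has df = 4 − 1 = 3.

3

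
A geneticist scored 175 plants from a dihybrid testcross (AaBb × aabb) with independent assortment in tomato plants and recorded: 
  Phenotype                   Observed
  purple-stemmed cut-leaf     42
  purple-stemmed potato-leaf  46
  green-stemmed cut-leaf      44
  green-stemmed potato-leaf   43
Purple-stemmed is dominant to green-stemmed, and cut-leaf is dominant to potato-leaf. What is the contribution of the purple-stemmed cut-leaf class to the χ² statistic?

A dihybrid testcross with independent assortment gives a 1:1:1:1 ratio.
Expected counts for N = 175 under a 1:1:1:1 ratio (total parts = 4):
  purple-stemmed cut-leaf: 175 × 1/4 = 43.75
  purple-stemmed potato-leaf: 175 × 1/4 = 43.75
  green-stemmed cut-leaf: 175 × 1/4 = 43.75
  green-stemmed potato-leaf: 175 × 1/4 = 43.75
Contribution of purple-stemmed cut-leaf: (42 − 43.75)² / 43.75 = 0.0700

0.070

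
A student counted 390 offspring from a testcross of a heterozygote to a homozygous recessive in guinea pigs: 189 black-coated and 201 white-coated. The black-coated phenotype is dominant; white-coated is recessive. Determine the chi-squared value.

0.369

A testcross of a heterozygote (Aa × aa) gives a 1:1 phenotypic ratio.
Total ratio parts = 2. Expected numbers out of 390:
  black-coated: 390 × 1/2 = 195
  white-coated: 390 × 1/2 = 195
χ² = Σ (O − E)² / E
  black-coated: (189 − 195)² / 195 = 0.1846
  white-coated: (201 − 195)² / 195 = 0.1846
χ² = 0.1846 + 0.1846 = 0.3692 ≈ 0.369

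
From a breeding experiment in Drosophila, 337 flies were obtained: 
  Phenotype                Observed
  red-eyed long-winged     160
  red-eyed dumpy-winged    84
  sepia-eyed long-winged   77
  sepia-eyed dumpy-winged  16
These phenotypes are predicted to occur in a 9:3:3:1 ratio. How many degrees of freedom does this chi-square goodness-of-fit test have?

A goodness-of-fit test with 4 phenotype classes has df = 4 − 1 = 3.

3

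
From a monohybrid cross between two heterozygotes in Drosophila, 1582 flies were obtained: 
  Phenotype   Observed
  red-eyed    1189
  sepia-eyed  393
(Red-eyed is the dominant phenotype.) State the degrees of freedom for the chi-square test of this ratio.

For a monohybrid cross between heterozygotes with complete dominance, the expected phenotypic ratio is 3:1.
A goodness-of-fit test with 2 phenotype classes has df = 2 − 1 = 1.

1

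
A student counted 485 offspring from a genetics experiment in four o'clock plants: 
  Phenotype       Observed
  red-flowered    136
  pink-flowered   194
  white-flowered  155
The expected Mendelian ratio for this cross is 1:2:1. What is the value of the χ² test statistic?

Under the 1:2:1 hypothesis (Σ ratio = 4, N = 485):
  red-flowered: 485 × 1/4 = 121.25
  pink-flowered: 485 × 2/4 = 242.5
  white-flowered: 485 × 1/4 = 121.25
χ² = Σ (O − E)² / E
  red-flowered: (136 − 121.25)² / 121.25 = 1.7943
  pink-flowered: (194 − 242.5)² / 242.5 = 9.7000
  white-flowered: (155 − 121.25)² / 121.25 = 9.3943
χ² = 1.7943 + 9.7000 + 9.3943 = 20.8886 ≈ 20.889

20.889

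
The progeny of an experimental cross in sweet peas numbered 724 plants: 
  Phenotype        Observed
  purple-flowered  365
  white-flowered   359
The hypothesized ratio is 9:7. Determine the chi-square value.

The 9:7 ratio has 16 parts, so with N = 724 the expected counts are:
  purple-flowered: 724 × 9/16 = 407.25
  white-flowered: 724 × 7/16 = 316.75
χ² = Σ (O − E)² / E
  purple-flowered: (365 − 407.25)² / 407.25 = 4.3832
  white-flowered: (359 − 316.75)² / 316.75 = 5.6356
χ² = 4.3832 + 5.6356 = 10.0188 ≈ 10.019

10.019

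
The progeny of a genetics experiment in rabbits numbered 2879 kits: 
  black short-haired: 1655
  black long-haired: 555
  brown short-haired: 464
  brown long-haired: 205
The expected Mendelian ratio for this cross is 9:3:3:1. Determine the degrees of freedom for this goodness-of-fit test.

3

A goodness-of-fit test with 4 phenotype classes has df = 4 − 1 = 3.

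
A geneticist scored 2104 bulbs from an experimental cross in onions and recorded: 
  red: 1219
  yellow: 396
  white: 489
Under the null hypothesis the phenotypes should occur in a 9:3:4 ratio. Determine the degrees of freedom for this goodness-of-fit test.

A goodness-of-fit test with 3 phenotype classes has df = 3 − 1 = 2.

2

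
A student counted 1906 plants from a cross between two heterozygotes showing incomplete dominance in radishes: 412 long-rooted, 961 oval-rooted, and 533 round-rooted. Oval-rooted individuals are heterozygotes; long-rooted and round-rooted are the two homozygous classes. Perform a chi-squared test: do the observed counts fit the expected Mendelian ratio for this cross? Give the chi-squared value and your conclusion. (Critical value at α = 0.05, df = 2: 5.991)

With incomplete dominance, a heterozygote × heterozygote cross gives a 1:2:1 phenotypic ratio.
The 1:2:1 ratio has 4 parts, so with N = 1906 the expected counts are:
  long-rooted: 1906 × 1/4 = 476.5
  oval-rooted: 1906 × 2/4 = 953
  round-rooted: 1906 × 1/4 = 476.5
χ² = Σ (O − E)² / E
  long-rooted: (412 − 476.5)² / 476.5 = 8.7308
  oval-rooted: (961 − 953)² / 953 = 0.0672
  round-rooted: (533 − 476.5)² / 476.5 = 6.6994
χ² = 8.7308 + 0.0672 + 6.6994 = 15.4974 ≈ 15.497
Degrees of freedom = 3 − 1 = 2; critical value at α = 0.05 is 5.991.
Since 15.497 > 5.991, we reject the null hypothesis — the data do not fit the 1:2:1 ratio.

15.497; not consistent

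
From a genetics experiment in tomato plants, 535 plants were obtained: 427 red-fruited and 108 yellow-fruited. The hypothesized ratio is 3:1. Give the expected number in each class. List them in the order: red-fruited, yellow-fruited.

Expected counts for N = 535 under a 3:1 ratio (total parts = 4):
  red-fruited: 535 × 3/4 = 401.25
  yellow-fruited: 535 × 1/4 = 133.75

401.25, 133.75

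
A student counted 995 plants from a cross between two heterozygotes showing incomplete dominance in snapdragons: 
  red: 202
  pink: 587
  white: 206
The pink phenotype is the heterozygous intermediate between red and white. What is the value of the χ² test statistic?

32.234

With incomplete dominance, a heterozygote × heterozygote cross gives a 1:2:1 phenotypic ratio.
Expected counts for N = 995 under a 1:2:1 ratio (total parts = 4):
  red: 995 × 1/4 = 248.75
  pink: 995 × 2/4 = 497.5
  white: 995 × 1/4 = 248.75
χ² = Σ (O − E)² / E
  red: (202 − 248.75)² / 248.75 = 8.7862
  pink: (587 − 497.5)² / 497.5 = 16.1010
  white: (206 − 248.75)² / 248.75 = 7.3470
χ² = 8.7862 + 16.1010 + 7.3470 = 32.2342 ≈ 32.234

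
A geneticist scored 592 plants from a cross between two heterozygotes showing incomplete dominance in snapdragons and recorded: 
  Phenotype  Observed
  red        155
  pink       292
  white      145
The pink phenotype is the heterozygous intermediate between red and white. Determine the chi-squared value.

With incomplete dominance, a heterozygote × heterozygote cross gives a 1:2:1 phenotypic ratio.
Expected counts for N = 592 under a 1:2:1 ratio (total parts = 4):
  red: 592 × 1/4 = 148
  pink: 592 × 2/4 = 296
  white: 592 × 1/4 = 148
χ² = Σ (O − E)² / E
  red: (155 − 148)² / 148 = 0.3311
  pink: (292 − 296)² / 296 = 0.0541
  white: (145 − 148)² / 148 = 0.0608
χ² = 0.3311 + 0.0541 + 0.0608 = 0.446

0.446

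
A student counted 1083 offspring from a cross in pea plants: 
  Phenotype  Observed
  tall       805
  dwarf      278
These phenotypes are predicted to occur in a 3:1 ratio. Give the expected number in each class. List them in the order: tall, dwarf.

Total ratio parts = 4. Expected numbers out of 1083:
  tall: 1083 × 3/4 = 812.25
  dwarf: 1083 × 1/4 = 270.75

812.25, 270.75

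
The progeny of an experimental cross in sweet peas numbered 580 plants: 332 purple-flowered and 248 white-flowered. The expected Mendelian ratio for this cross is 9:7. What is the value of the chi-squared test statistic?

Under the 9:7 hypothesis (Σ ratio = 16, N = 580):
  purple-flowered: 580 × 9/16 = 326.25
  white-flowered: 580 × 7/16 = 253.75
χ² = Σ (O − E)² / E
  purple-flowered: (332 − 326.25)² / 326.25 = 0.1013
  white-flowered: (248 − 253.75)² / 253.75 = 0.1303
χ² = 0.1013 + 0.1303 = 0.2316 ≈ 0.232

0.232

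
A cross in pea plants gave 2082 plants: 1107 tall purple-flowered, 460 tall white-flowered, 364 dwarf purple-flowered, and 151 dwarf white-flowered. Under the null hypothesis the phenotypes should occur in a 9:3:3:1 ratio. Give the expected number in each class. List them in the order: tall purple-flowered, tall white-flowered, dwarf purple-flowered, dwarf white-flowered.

1171.125, 390.375, 390.375, 130.125

Total ratio parts = 16. Expected numbers out of 2082:
  tall purple-flowered: 2082 × 9/16 = 1171.125
  tall white-flowered: 2082 × 3/16 = 390.375
  dwarf purple-flowered: 2082 × 3/16 = 390.375
  dwarf white-flowered: 2082 × 1/16 = 130.125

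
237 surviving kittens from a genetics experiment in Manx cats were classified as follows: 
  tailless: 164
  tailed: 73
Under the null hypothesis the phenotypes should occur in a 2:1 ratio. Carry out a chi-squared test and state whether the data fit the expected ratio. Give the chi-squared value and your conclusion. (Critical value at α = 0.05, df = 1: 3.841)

Expected counts for N = 237 under a 2:1 ratio (total parts = 3):
  tailless: 237 × 2/3 = 158
  tailed: 237 × 1/3 = 79
χ² = Σ (O − E)² / E
  tailless: (164 − 158)² / 158 = 0.2278
  tailed: (73 − 79)² / 79 = 0.4557
χ² = 0.2278 + 0.4557 = 0.6835 ≈ 0.684
Degrees of freedom = 2 − 1 = 1; critical value at α = 0.05 is 3.841.
Since 0.684 < 3.841, we fail to reject the null hypothesis — the data are consistent with the 2:1 ratio.

0.684; consistent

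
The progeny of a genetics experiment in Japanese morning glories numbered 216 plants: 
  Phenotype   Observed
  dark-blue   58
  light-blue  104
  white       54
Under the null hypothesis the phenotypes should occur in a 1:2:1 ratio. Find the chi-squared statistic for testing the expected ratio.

Under the 1:2:1 hypothesis (Σ ratio = 4, N = 216):
  dark-blue: 216 × 1/4 = 54
  light-blue: 216 × 2/4 = 108
  white: 216 × 1/4 = 54
χ² = Σ (O − E)² / E
  dark-blue: (58 − 54)² / 54 = 0.2963
  light-blue: (104 − 108)² / 108 = 0.1481
  white: (54 − 54)² / 54 = 0.0000
χ² = 0.2963 + 0.1481 + 0.0000 = 0.4444 ≈ 0.444

0.444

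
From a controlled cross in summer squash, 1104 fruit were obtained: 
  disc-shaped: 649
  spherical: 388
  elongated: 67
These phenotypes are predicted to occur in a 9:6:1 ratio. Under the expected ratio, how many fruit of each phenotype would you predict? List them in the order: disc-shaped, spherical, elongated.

621, 414, 69

Total ratio parts = 16. Expected numbers out of 1104:
  disc-shaped: 1104 × 9/16 = 621
  spherical: 1104 × 6/16 = 414
  elongated: 1104 × 1/16 = 69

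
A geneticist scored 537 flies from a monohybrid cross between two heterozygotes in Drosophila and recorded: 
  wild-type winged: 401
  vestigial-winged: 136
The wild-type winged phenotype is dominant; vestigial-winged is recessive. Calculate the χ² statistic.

For a monohybrid cross between heterozygotes with complete dominance, the expected phenotypic ratio is 3:1.
The 3:1 ratio has 4 parts, so with N = 537 the expected counts are:
  wild-type winged: 537 × 3/4 = 402.75
  vestigial-winged: 537 × 1/4 = 134.25
χ² = Σ (O − E)² / E
  wild-type winged: (401 − 402.75)² / 402.75 = 0.0076
  vestigial-winged: (136 − 134.25)² / 134.25 = 0.0228
χ² = 0.0076 + 0.0228 = 0.0304 ≈ 0.030

0.030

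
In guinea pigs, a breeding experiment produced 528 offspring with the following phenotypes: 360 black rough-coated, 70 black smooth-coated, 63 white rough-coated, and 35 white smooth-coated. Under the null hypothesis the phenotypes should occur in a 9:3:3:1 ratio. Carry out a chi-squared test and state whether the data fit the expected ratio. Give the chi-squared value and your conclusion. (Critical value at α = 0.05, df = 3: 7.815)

Expected counts for N = 528 under a 9:3:3:1 ratio (total parts = 16):
  black rough-coated: 528 × 9/16 = 297
  black smooth-coated: 528 × 3/16 = 99
  white rough-coated: 528 × 3/16 = 99
  white smooth-coated: 528 × 1/16 = 33
χ² = Σ (O − E)² / E
  black rough-coated: (360 − 297)² / 297 = 13.3636
  black smooth-coated: (70 − 99)² / 99 = 8.4949
  white rough-coated: (63 − 99)² / 99 = 13.0909
  white smooth-coated: (35 − 33)² / 33 = 0.1212
χ² = 13.3636 + 8.4949 + 13.0909 + 0.1212 = 35.0706 ≈ 35.071
Degrees of freedom = 4 − 1 = 3; critical value at α = 0.05 is 7.815.
Since 35.071 > 7.815, we reject the null hypothesis — the data do not fit the 9:3:3:1 ratio.

35.071; not consistent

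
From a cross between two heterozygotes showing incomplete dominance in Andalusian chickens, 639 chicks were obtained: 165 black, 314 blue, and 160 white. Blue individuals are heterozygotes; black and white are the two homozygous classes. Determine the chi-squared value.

With incomplete dominance, a heterozygote × heterozygote cross gives a 1:2:1 phenotypic ratio.
Total ratio parts = 4. Expected numbers out of 639:
  black: 639 × 1/4 = 159.75
  blue: 639 × 2/4 = 319.5
  white: 639 × 1/4 = 159.75
χ² = Σ (O − E)² / E
  black: (165 − 159.75)² / 159.75 = 0.1725
  blue: (314 − 319.5)² / 319.5 = 0.0947
  white: (160 − 159.75)² / 159.75 = 0.0004
χ² = 0.1725 + 0.0947 + 0.0004 = 0.2676 ≈ 0.268

0.268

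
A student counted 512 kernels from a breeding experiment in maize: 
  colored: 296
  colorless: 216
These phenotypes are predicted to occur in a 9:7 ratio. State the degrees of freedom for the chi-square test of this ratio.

A goodness-of-fit test with 2 phenotype classes has df = 2 − 1 = 1.

1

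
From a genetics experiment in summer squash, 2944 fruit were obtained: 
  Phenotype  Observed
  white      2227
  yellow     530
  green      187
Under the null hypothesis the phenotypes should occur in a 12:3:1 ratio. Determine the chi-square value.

1.089

The 12:3:1 ratio has 16 parts, so with N = 2944 the expected counts are:
  white: 2944 × 12/16 = 2208
  yellow: 2944 × 3/16 = 552
  green: 2944 × 1/16 = 184
χ² = Σ (O − E)² / E
  white: (2227 − 2208)² / 2208 = 0.1635
  yellow: (530 − 552)² / 552 = 0.8768
  green: (187 − 184)² / 184 = 0.0489
χ² = 0.1635 + 0.8768 + 0.0489 = 1.0892 ≈ 1.089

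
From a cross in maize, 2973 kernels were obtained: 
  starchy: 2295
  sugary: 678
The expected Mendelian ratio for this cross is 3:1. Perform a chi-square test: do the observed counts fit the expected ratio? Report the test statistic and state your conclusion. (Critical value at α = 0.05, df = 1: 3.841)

Expected counts for N = 2973 under a 3:1 ratio (total parts = 4):
  starchy: 2973 × 3/4 = 2229.75
  sugary: 2973 × 1/4 = 743.25
χ² = Σ (O − E)² / E
  starchy: (2295 − 2229.75)² / 2229.75 = 1.9094
  sugary: (678 − 743.25)² / 743.25 = 5.7283
χ² = 1.9094 + 5.7283 = 7.6377 ≈ 7.638
Degrees of freedom = 2 − 1 = 1; critical value at α = 0.05 is 3.841.
Since 7.638 > 3.841, we reject the null hypothesis — the data do not fit the 3:1 ratio.

7.638; not consistent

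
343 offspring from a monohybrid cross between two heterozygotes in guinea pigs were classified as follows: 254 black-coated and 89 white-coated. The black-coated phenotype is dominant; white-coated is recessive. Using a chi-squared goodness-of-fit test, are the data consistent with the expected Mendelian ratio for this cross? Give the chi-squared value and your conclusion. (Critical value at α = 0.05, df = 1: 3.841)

0.164; consistent

For a monohybrid cross between heterozygotes with complete dominance, the expected phenotypic ratio is 3:1.
Under the 3:1 hypothesis (Σ ratio = 4, N = 343):
  black-coated: 343 × 3/4 = 257.25
  white-coated: 343 × 1/4 = 85.75
χ² = Σ (O − E)² / E
  black-coated: (254 − 257.25)² / 257.25 = 0.0411
  white-coated: (89 − 85.75)² / 85.75 = 0.1232
χ² = 0.0411 + 0.1232 = 0.1643 ≈ 0.164
Degrees of freedom = 2 − 1 = 1; critical value at α = 0.05 is 3.841.
Since 0.164 < 3.841, we fail to reject the null hypothesis — the data are consistent with the 3:1 ratio.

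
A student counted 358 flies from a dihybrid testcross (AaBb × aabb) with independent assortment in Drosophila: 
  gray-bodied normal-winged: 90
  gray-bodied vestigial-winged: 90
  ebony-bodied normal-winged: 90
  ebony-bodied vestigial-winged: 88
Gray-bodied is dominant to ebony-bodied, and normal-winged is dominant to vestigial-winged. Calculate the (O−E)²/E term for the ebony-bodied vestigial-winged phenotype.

A dihybrid testcross with independent assortment gives a 1:1:1:1 ratio.
Under the 1:1:1:1 hypothesis (Σ ratio = 4, N = 358):
  gray-bodied normal-winged: 358 × 1/4 = 89.5
  gray-bodied vestigial-winged: 358 × 1/4 = 89.5
  ebony-bodied normal-winged: 358 × 1/4 = 89.5
  ebony-bodied vestigial-winged: 358 × 1/4 = 89.5
Contribution of ebony-bodied vestigial-winged: (88 − 89.5)² / 89.5 = 0.0251

0.025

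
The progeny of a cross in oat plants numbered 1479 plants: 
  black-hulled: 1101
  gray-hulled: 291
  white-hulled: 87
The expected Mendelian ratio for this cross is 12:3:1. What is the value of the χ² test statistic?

Under the 12:3:1 hypothesis (Σ ratio = 16, N = 1479):
  black-hulled: 1479 × 12/16 = 1109.25
  gray-hulled: 1479 × 3/16 = 277.3125
  white-hulled: 1479 × 1/16 = 92.4375
χ² = Σ (O − E)² / E
  black-hulled: (1101 − 1109.25)² / 1109.25 = 0.0614
  gray-hulled: (291 − 277.3125)² / 277.3125 = 0.6756
  white-hulled: (87 − 92.4375)² / 92.4375 = 0.3199
χ² = 0.0614 + 0.6756 + 0.3199 = 1.0569 ≈ 1.057

1.057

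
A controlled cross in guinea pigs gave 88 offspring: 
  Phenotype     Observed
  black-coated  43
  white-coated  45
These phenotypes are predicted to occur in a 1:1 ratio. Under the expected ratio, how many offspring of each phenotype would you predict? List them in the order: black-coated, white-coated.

The 1:1 ratio has 2 parts, so with N = 88 the expected counts are:
  black-coated: 88 × 1/2 = 44
  white-coated: 88 × 1/2 = 44

44, 44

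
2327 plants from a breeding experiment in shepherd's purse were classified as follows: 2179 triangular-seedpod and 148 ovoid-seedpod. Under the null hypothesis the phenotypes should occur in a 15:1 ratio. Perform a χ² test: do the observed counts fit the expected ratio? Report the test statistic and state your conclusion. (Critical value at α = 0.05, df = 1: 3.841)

0.048; consistent

The 15:1 ratio has 16 parts, so with N = 2327 the expected counts are:
  triangular-seedpod: 2327 × 15/16 = 2181.5625
  ovoid-seedpod: 2327 × 1/16 = 145.4375
χ² = Σ (O − E)² / E
  triangular-seedpod: (2179 − 2181.5625)² / 2181.5625 = 0.0030
  ovoid-seedpod: (148 − 145.4375)² / 145.4375 = 0.0451
χ² = 0.0030 + 0.0451 = 0.0481 ≈ 0.048
Degrees of freedom = 2 − 1 = 1; critical value at α = 0.05 is 3.841.
Since 0.048 < 3.841, we fail to reject the null hypothesis — the data are consistent with the 15:1 ratio.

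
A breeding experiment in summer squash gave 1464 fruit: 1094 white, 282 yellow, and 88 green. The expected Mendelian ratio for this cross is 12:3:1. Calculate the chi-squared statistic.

Under the 12:3:1 hypothesis (Σ ratio = 16, N = 1464):
  white: 1464 × 12/16 = 1098
  yellow: 1464 × 3/16 = 274.5
  green: 1464 × 1/16 = 91.5
χ² = Σ (O − E)² / E
  white: (1094 − 1098)² / 1098 = 0.0146
  yellow: (282 − 274.5)² / 274.5 = 0.2049
  green: (88 − 91.5)² / 91.5 = 0.1339
χ² = 0.0146 + 0.2049 + 0.1339 = 0.3534 ≈ 0.353

0.353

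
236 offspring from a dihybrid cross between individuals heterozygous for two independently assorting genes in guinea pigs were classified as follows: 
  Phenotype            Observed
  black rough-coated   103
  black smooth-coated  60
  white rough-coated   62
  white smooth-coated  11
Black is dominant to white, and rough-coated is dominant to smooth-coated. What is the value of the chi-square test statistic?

A dihybrid F₂ with independent assortment and complete dominance at both loci gives a 9:3:3:1 phenotypic ratio.
Under the 9:3:3:1 hypothesis (Σ ratio = 16, N = 236):
  black rough-coated: 236 × 9/16 = 132.75
  black smooth-coated: 236 × 3/16 = 44.25
  white rough-coated: 236 × 3/16 = 44.25
  white smooth-coated: 236 × 1/16 = 14.75
χ² = Σ (O − E)² / E
  black rough-coated: (103 − 132.75)² / 132.75 = 6.6671
  black smooth-coated: (60 − 44.25)² / 44.25 = 5.6059
  white rough-coated: (62 − 44.25)² / 44.25 = 7.1201
  white smooth-coated: (11 − 14.75)² / 14.75 = 0.9534
χ² = 6.6671 + 5.6059 + 7.1201 + 0.9534 = 20.3465 ≈ 20.347

20.347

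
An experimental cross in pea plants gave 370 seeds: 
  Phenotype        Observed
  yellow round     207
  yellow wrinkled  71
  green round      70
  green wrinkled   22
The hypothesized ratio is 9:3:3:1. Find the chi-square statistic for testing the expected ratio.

Under the 9:3:3:1 hypothesis (Σ ratio = 16, N = 370):
  yellow round: 370 × 9/16 = 208.125
  yellow wrinkled: 370 × 3/16 = 69.375
  green round: 370 × 3/16 = 69.375
  green wrinkled: 370 × 1/16 = 23.125
χ² = Σ (O − E)² / E
  yellow round: (207 − 208.125)² / 208.125 = 0.0061
  yellow wrinkled: (71 − 69.375)² / 69.375 = 0.0381
  green round: (70 − 69.375)² / 69.375 = 0.0056
  green wrinkled: (22 − 23.125)² / 23.125 = 0.0547
χ² = 0.0061 + 0.0381 + 0.0056 + 0.0547 = 0.1045 ≈ 0.105

0.105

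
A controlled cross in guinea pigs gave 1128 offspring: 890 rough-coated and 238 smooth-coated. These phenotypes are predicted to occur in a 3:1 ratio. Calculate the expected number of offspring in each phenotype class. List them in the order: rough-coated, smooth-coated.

Total ratio parts = 4. Expected numbers out of 1128:
  rough-coated: 1128 × 3/4 = 846
  smooth-coated: 1128 × 1/4 = 282

846, 282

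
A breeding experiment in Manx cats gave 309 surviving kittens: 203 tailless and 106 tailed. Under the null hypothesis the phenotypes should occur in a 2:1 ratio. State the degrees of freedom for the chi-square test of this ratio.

1

A goodness-of-fit test with 2 phenotype classes has df = 2 − 1 = 1.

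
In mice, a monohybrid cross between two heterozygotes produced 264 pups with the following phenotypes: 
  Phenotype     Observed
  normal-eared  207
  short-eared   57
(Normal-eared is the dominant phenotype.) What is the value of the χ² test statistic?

1.636

For a monohybrid cross between heterozygotes with complete dominance, the expected phenotypic ratio is 3:1.
Total ratio parts = 4. Expected numbers out of 264:
  normal-eared: 264 × 3/4 = 198
  short-eared: 264 × 1/4 = 66
χ² = Σ (O − E)² / E
  normal-eared: (207 − 198)² / 198 = 0.4091
  short-eared: (57 − 66)² / 66 = 1.2273
χ² = 0.4091 + 1.2273 = 1.6364 ≈ 1.636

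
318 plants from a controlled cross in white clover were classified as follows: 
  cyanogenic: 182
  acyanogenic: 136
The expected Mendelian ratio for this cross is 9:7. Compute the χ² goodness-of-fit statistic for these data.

Expected counts for N = 318 under a 9:7 ratio (total parts = 16):
  cyanogenic: 318 × 9/16 = 178.875
  acyanogenic: 318 × 7/16 = 139.125
χ² = Σ (O − E)² / E
  cyanogenic: (182 − 178.875)² / 178.875 = 0.0546
  acyanogenic: (136 − 139.125)² / 139.125 = 0.0702
χ² = 0.0546 + 0.0702 = 0.1248 ≈ 0.125

0.125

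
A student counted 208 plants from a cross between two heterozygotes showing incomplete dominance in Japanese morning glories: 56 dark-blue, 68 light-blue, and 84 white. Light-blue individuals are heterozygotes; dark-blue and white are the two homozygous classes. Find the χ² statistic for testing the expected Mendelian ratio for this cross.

With incomplete dominance, a heterozygote × heterozygote cross gives a 1:2:1 phenotypic ratio.
Under the 1:2:1 hypothesis (Σ ratio = 4, N = 208):
  dark-blue: 208 × 1/4 = 52
  light-blue: 208 × 2/4 = 104
  white: 208 × 1/4 = 52
χ² = Σ (O − E)² / E
  dark-blue: (56 − 52)² / 52 = 0.3077
  light-blue: (68 − 104)² / 104 = 12.4615
  white: (84 − 52)² / 52 = 19.6923
χ² = 0.3077 + 12.4615 + 19.6923 = 32.4615 ≈ 32.462

32.462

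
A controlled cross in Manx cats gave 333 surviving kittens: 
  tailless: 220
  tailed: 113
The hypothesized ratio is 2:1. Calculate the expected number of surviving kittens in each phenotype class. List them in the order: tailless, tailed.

222, 111

Total ratio parts = 3. Expected numbers out of 333:
  tailless: 333 × 2/3 = 222
  tailed: 333 × 1/3 = 111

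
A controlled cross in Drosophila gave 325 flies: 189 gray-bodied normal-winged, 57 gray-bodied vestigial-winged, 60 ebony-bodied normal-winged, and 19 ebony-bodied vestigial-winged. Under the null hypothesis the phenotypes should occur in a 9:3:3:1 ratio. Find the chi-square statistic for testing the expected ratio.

0.563

The 9:3:3:1 ratio has 16 parts, so with N = 325 the expected counts are:
  gray-bodied normal-winged: 325 × 9/16 = 182.8125
  gray-bodied vestigial-winged: 325 × 3/16 = 60.9375
  ebony-bodied normal-winged: 325 × 3/16 = 60.9375
  ebony-bodied vestigial-winged: 325 × 1/16 = 20.3125
χ² = Σ (O − E)² / E
  gray-bodied normal-winged: (189 − 182.8125)² / 182.8125 = 0.2094
  gray-bodied vestigial-winged: (57 − 60.9375)² / 60.9375 = 0.2544
  ebony-bodied normal-winged: (60 − 60.9375)² / 60.9375 = 0.0144
  ebony-bodied vestigial-winged: (19 − 20.3125)² / 20.3125 = 0.0848
χ² = 0.2094 + 0.2544 + 0.0144 + 0.0848 = 0.563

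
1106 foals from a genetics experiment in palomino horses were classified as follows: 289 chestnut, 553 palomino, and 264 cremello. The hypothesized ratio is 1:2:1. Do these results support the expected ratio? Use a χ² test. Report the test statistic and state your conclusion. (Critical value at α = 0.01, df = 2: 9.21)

The 1:2:1 ratio has 4 parts, so with N = 1106 the expected counts are:
  chestnut: 1106 × 1/4 = 276.5
  palomino: 1106 × 2/4 = 553
  cremello: 1106 × 1/4 = 276.5
χ² = Σ (O − E)² / E
  chestnut: (289 − 276.5)² / 276.5 = 0.5651
  palomino: (553 − 553)² / 553 = 0.0000
  cremello: (264 − 276.5)² / 276.5 = 0.5651
χ² = 0.5651 + 0.0000 + 0.5651 = 1.1302 ≈ 1.130
Degrees of freedom = 3 − 1 = 2; critical value at α = 0.01 is 9.21.
Since 1.130 < 9.21, we fail to reject the null hypothesis — the data are consistent with the 1:2:1 ratio.

1.130; consistent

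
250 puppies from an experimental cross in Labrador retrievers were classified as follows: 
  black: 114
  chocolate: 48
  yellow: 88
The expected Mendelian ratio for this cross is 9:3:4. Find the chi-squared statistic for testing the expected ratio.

15.472

Total ratio parts = 16. Expected numbers out of 250:
  black: 250 × 9/16 = 140.625
  chocolate: 250 × 3/16 = 46.875
  yellow: 250 × 4/16 = 62.5
χ² = Σ (O − E)² / E
  black: (114 − 140.625)² / 140.625 = 5.0410
  chocolate: (48 − 46.875)² / 46.875 = 0.0270
  yellow: (88 − 62.5)² / 62.5 = 10.4040
χ² = 5.0410 + 0.0270 + 10.4040 = 15.472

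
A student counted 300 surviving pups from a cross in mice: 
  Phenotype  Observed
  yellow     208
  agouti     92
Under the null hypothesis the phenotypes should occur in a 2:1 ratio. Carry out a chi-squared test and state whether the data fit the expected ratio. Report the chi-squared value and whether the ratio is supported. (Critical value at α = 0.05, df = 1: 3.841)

0.960; consistent

Total ratio parts = 3. Expected numbers out of 300:
  yellow: 300 × 2/3 = 200
  agouti: 300 × 1/3 = 100
χ² = Σ (O − E)² / E
  yellow: (208 − 200)² / 200 = 0.3200
  agouti: (92 − 100)² / 100 = 0.6400
χ² = 0.3200 + 0.6400 = 0.960
Degrees of freedom = 2 − 1 = 1; critical value at α = 0.05 is 3.841.
Since 0.960 < 3.841, we fail to reject the null hypothesis — the data are consistent with the 2:1 ratio.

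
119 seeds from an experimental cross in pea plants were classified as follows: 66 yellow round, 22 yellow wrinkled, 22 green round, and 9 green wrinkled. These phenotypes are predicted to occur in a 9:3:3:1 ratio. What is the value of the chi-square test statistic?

Under the 9:3:3:1 hypothesis (Σ ratio = 16, N = 119):
  yellow round: 119 × 9/16 = 66.9375
  yellow wrinkled: 119 × 3/16 = 22.3125
  green round: 119 × 3/16 = 22.3125
  green wrinkled: 119 × 1/16 = 7.4375
χ² = Σ (O − E)² / E
  yellow round: (66 − 66.9375)² / 66.9375 = 0.0131
  yellow wrinkled: (22 − 22.3125)² / 22.3125 = 0.0044
  green round: (22 − 22.3125)² / 22.3125 = 0.0044
  green wrinkled: (9 − 7.4375)² / 7.4375 = 0.3283
χ² = 0.0131 + 0.0044 + 0.0044 + 0.3283 = 0.3502 ≈ 0.350

0.350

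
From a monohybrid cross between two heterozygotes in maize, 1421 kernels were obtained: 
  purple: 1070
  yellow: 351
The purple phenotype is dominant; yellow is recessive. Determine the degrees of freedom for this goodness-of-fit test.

For a monohybrid cross between heterozygotes with complete dominance, the expected phenotypic ratio is 3:1.
A goodness-of-fit test with 2 phenotype classes has df = 2 − 1 = 1.

1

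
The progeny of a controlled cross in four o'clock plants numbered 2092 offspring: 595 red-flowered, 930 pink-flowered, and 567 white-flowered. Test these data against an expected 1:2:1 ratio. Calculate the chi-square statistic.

Expected counts for N = 2092 under a 1:2:1 ratio (total parts = 4):
  red-flowered: 2092 × 1/4 = 523
  pink-flowered: 2092 × 2/4 = 1046
  white-flowered: 2092 × 1/4 = 523
χ² = Σ (O − E)² / E
  red-flowered: (595 − 523)² / 523 = 9.9120
  pink-flowered: (930 − 1046)² / 1046 = 12.8642
  white-flowered: (567 − 523)² / 523 = 3.7017
χ² = 9.9120 + 12.8642 + 3.7017 = 26.4779 ≈ 26.478

26.478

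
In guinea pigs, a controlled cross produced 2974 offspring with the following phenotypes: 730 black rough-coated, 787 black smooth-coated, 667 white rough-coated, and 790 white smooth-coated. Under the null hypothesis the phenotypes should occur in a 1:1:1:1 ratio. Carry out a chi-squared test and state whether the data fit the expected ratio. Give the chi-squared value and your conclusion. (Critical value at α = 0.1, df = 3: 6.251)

Under the 1:1:1:1 hypothesis (Σ ratio = 4, N = 2974):
  black rough-coated: 2974 × 1/4 = 743.5
  black smooth-coated: 2974 × 1/4 = 743.5
  white rough-coated: 2974 × 1/4 = 743.5
  white smooth-coated: 2974 × 1/4 = 743.5
χ² = Σ (O − E)² / E
  black rough-coated: (730 − 743.5)² / 743.5 = 0.2451
  black smooth-coated: (787 − 743.5)² / 743.5 = 2.5451
  white rough-coated: (667 − 743.5)² / 743.5 = 7.8712
  white smooth-coated: (790 − 743.5)² / 743.5 = 2.9082
χ² = 0.2451 + 2.5451 + 7.8712 + 2.9082 = 13.5696 ≈ 13.570
Degrees of freedom = 4 − 1 = 3; critical value at α = 0.1 is 6.251.
Since 13.570 > 6.251, we reject the null hypothesis — the data do not fit the 1:1:1:1 ratio.

13.570; not consistent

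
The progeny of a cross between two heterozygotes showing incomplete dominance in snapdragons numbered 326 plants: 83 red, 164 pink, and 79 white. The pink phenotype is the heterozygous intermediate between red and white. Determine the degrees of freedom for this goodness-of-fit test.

2

With incomplete dominance, a heterozygote × heterozygote cross gives a 1:2:1 phenotypic ratio.
A goodness-of-fit test with 3 phenotype classes has df = 3 − 1 = 2.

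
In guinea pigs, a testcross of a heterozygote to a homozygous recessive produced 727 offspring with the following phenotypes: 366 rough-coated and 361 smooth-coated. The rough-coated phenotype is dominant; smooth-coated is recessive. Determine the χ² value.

0.034

A testcross of a heterozygote (Aa × aa) gives a 1:1 phenotypic ratio.
Under the 1:1 hypothesis (Σ ratio = 2, N = 727):
  rough-coated: 727 × 1/2 = 363.5
  smooth-coated: 727 × 1/2 = 363.5
χ² = Σ (O − E)² / E
  rough-coated: (366 − 363.5)² / 363.5 = 0.0172
  smooth-coated: (361 − 363.5)² / 363.5 = 0.0172
χ² = 0.0172 + 0.0172 = 0.0344 ≈ 0.034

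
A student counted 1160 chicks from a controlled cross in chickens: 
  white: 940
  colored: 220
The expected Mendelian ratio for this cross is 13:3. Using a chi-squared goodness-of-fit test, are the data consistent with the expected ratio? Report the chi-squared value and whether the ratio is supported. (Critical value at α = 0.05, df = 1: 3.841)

Expected counts for N = 1160 under a 13:3 ratio (total parts = 16):
  white: 1160 × 13/16 = 942.5
  colored: 1160 × 3/16 = 217.5
χ² = Σ (O − E)² / E
  white: (940 − 942.5)² / 942.5 = 0.0066
  colored: (220 − 217.5)² / 217.5 = 0.0287
χ² = 0.0066 + 0.0287 = 0.0353 ≈ 0.035
Degrees of freedom = 2 − 1 = 1; critical value at α = 0.05 is 3.841.
Since 0.035 < 3.841, we fail to reject the null hypothesis — the data are consistent with the 13:3 ratio.

0.035; consistent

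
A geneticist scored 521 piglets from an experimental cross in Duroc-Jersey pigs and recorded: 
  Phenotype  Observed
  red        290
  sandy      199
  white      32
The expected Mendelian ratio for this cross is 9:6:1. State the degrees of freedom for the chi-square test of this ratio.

2

A goodness-of-fit test with 3 phenotype classes has df = 3 − 1 = 2.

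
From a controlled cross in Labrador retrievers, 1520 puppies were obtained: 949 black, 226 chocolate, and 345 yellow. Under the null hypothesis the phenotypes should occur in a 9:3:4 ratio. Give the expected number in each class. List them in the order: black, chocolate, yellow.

Under the 9:3:4 hypothesis (Σ ratio = 16, N = 1520):
  black: 1520 × 9/16 = 855
  chocolate: 1520 × 3/16 = 285
  yellow: 1520 × 4/16 = 380

855, 285, 380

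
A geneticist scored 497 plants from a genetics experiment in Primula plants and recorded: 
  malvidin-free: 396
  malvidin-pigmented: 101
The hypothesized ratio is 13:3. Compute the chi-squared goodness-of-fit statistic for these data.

0.806

Total ratio parts = 16. Expected numbers out of 497:
  malvidin-free: 497 × 13/16 = 403.8125
  malvidin-pigmented: 497 × 3/16 = 93.1875
χ² = Σ (O − E)² / E
  malvidin-free: (396 − 403.8125)² / 403.8125 = 0.1511
  malvidin-pigmented: (101 − 93.1875)² / 93.1875 = 0.6550
χ² = 0.1511 + 0.6550 = 0.8061 ≈ 0.806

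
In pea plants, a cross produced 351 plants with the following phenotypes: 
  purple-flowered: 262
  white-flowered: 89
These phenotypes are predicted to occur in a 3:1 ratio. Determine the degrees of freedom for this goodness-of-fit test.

1

A goodness-of-fit test with 2 phenotype classes has df = 2 − 1 = 1.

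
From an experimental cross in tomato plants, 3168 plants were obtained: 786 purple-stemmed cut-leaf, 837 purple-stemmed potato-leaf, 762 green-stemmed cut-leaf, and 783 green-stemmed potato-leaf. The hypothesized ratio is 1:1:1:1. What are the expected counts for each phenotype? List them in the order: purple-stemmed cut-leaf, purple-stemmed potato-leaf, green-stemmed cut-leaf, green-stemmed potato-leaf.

792, 792, 792, 792

Expected counts for N = 3168 under a 1:1:1:1 ratio (total parts = 4):
  purple-stemmed cut-leaf: 3168 × 1/4 = 792
  purple-stemmed potato-leaf: 3168 × 1/4 = 792
  green-stemmed cut-leaf: 3168 × 1/4 = 792
  green-stemmed potato-leaf: 3168 × 1/4 = 792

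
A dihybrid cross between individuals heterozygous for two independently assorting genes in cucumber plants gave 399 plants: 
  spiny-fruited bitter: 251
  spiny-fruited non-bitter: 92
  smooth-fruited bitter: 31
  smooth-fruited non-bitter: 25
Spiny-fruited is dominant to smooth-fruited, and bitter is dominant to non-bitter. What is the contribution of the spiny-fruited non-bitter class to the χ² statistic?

A dihybrid F₂ with independent assortment and complete dominance at both loci gives a 9:3:3:1 phenotypic ratio.
Expected counts for N = 399 under a 9:3:3:1 ratio (total parts = 16):
  spiny-fruited bitter: 399 × 9/16 = 224.4375
  spiny-fruited non-bitter: 399 × 3/16 = 74.8125
  smooth-fruited bitter: 399 × 3/16 = 74.8125
  smooth-fruited non-bitter: 399 × 1/16 = 24.9375
Contribution of spiny-fruited non-bitter: (92 − 74.8125)² / 74.8125 = 3.9487

3.949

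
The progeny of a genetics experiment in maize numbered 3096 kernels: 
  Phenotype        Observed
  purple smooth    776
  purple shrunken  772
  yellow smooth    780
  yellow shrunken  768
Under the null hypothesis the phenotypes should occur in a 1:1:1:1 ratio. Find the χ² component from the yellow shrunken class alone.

Total ratio parts = 4. Expected numbers out of 3096:
  purple smooth: 3096 × 1/4 = 774
  purple shrunken: 3096 × 1/4 = 774
  yellow smooth: 3096 × 1/4 = 774
  yellow shrunken: 3096 × 1/4 = 774
Contribution of yellow shrunken: (768 − 774)² / 774 = 0.0465

0.047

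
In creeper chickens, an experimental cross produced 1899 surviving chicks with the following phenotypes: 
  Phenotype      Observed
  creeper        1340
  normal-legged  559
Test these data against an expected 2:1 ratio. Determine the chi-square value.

12.976

Under the 2:1 hypothesis (Σ ratio = 3, N = 1899):
  creeper: 1899 × 2/3 = 1266
  normal-legged: 1899 × 1/3 = 633
χ² = Σ (O − E)² / E
  creeper: (1340 − 1266)² / 1266 = 4.3254
  normal-legged: (559 − 633)² / 633 = 8.6509
χ² = 4.3254 + 8.6509 = 12.9763 ≈ 12.976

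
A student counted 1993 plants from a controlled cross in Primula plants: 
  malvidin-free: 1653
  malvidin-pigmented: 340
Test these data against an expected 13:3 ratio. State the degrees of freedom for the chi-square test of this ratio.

A goodness-of-fit test with 2 phenotype classes has df = 2 − 1 = 1.

1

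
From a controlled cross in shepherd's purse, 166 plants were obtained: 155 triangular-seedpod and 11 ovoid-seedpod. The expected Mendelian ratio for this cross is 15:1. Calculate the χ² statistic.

0.040

Expected counts for N = 166 under a 15:1 ratio (total parts = 16):
  triangular-seedpod: 166 × 15/16 = 155.625
  ovoid-seedpod: 166 × 1/16 = 10.375
χ² = Σ (O − E)² / E
  triangular-seedpod: (155 − 155.625)² / 155.625 = 0.0025
  ovoid-seedpod: (11 − 10.375)² / 10.375 = 0.0377
χ² = 0.0025 + 0.0377 = 0.0402 ≈ 0.040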